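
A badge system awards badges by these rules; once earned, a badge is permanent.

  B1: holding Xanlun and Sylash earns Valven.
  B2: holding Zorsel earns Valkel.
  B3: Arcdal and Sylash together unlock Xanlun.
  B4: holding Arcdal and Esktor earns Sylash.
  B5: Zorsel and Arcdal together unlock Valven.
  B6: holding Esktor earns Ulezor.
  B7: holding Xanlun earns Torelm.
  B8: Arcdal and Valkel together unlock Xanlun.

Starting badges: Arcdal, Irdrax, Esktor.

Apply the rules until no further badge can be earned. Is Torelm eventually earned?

Yes

With Arcdal and Esktor, Sylash is earned (B4).
With Arcdal and Sylash, Xanlun is earned (B3).
With Xanlun, Torelm is earned (B7).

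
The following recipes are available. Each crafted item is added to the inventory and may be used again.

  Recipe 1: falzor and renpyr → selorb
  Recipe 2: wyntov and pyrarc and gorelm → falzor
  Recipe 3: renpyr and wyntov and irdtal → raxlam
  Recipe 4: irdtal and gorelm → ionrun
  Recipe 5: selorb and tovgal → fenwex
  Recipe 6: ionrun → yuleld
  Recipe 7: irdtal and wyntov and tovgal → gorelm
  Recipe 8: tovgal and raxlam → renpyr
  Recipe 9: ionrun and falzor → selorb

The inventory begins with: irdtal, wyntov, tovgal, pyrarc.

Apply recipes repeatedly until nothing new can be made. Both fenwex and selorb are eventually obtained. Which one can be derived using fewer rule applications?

selorb

selorb: Using Recipe 7, irdtal, wyntov, and tovgal make gorelm. wyntov and pyrarc and gorelm → falzor (Recipe 2). irdtal and gorelm → ionrun (Recipe 4). Using Recipe 9, ionrun and falzor make selorb. [4 rule applications]
fenwex: irdtal and wyntov and tovgal → gorelm (Recipe 7). wyntov and pyrarc and gorelm → falzor (Recipe 2). Using Recipe 4, irdtal and gorelm make ionrun. Using Recipe 9, ionrun and falzor make selorb. Using Recipe 5, selorb and tovgal make fenwex. [5 rule applications]
selorb needs fewer.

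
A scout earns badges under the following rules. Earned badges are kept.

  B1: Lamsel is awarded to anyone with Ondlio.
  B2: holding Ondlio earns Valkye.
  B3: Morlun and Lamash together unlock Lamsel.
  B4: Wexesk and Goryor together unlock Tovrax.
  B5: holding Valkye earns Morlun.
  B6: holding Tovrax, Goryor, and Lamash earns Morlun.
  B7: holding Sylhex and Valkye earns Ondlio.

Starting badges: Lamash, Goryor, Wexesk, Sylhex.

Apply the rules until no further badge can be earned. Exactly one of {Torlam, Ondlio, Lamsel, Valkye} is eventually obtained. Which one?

With Wexesk and Goryor, Tovrax is earned (B4).
With Tovrax, Goryor, and Lamash, Morlun is earned (B6).
With Morlun and Lamash, Lamsel is earned (B3).
Ondlio would need Sylhex and Valkye (B7), but Valkye is never earned. No rule produces Torlam, and it is not given. Valkye would need Ondlio (B2), but Ondlio is never earned.

Lamsel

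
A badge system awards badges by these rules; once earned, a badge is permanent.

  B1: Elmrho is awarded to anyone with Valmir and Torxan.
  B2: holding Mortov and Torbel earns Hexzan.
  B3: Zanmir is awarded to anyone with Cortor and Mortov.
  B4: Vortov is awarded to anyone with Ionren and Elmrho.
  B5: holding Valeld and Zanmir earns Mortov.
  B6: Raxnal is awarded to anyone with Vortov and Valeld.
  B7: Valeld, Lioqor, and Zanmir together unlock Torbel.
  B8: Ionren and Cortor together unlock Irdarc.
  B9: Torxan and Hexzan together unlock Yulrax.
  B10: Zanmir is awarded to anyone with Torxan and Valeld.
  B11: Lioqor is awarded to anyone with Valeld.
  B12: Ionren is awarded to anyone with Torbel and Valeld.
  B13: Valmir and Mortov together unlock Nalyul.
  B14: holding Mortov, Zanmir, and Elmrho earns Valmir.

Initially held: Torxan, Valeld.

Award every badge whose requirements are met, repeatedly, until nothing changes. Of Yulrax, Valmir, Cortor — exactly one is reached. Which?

With Valeld, Lioqor is earned (B11).
With Torxan and Valeld, Zanmir is earned (B10).
With Valeld and Zanmir, Mortov is earned (B5).
With Valeld, Lioqor, and Zanmir, Torbel is earned (B7).
With Mortov and Torbel, Hexzan is earned (B2).
With Torxan and Hexzan, Yulrax is earned (B9).
No rule produces Cortor, and it is not given. Valmir would need Mortov, Zanmir, and Elmrho (B14), but Elmrho is never earned.

Yulrax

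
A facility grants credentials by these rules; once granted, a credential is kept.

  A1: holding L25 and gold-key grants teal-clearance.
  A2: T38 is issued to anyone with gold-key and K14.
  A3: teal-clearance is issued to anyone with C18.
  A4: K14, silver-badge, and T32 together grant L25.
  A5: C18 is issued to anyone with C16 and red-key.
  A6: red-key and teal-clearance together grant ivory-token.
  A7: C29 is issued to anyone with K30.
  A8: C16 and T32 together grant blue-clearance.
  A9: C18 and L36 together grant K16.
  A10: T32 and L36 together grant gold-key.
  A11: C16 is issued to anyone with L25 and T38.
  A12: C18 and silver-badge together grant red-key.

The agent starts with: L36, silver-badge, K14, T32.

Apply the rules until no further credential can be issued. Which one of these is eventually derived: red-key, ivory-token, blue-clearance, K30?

blue-clearance

Holding K14, silver-badge, and T32 grants L25 (A4).
Holding T32 and L36 grants gold-key (A10).
Holding gold-key and K14 grants T38 (A2).
Holding L25 and T38 grants C16 (A11).
Holding C16 and T32 grants blue-clearance (A8).
red-key would need C18 and silver-badge (A12), but C18 is never granted. ivory-token would need red-key and teal-clearance (A6), but red-key is never granted. No rule produces K30, and it is not given.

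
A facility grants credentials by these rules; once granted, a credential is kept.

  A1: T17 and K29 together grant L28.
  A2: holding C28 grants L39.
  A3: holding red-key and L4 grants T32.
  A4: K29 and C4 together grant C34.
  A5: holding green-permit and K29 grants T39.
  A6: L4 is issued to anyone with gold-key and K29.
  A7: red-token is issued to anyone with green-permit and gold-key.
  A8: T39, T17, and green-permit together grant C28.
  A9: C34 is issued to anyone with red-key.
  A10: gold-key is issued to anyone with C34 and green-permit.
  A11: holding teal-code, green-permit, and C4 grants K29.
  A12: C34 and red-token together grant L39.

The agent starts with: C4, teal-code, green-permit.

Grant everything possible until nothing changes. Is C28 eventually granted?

No

C28 would need T39, T17, and green-permit (A8), but T17 is never granted.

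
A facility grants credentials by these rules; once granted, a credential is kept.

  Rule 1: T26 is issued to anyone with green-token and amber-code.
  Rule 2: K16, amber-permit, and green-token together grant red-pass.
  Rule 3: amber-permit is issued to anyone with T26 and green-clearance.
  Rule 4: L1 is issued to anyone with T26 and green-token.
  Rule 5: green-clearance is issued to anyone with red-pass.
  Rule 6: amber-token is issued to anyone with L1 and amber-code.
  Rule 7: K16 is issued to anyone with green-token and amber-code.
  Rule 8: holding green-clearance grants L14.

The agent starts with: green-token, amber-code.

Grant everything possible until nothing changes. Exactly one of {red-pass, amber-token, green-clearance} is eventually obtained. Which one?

Holding green-token and amber-code grants T26 (Rule 1).
Holding T26 and green-token grants L1 (Rule 4).
Holding L1 and amber-code grants amber-token (Rule 6).
green-clearance would need red-pass (Rule 5), but red-pass is never granted. red-pass would need K16, amber-permit, and green-token (Rule 2), but amber-permit is never granted.

amber-token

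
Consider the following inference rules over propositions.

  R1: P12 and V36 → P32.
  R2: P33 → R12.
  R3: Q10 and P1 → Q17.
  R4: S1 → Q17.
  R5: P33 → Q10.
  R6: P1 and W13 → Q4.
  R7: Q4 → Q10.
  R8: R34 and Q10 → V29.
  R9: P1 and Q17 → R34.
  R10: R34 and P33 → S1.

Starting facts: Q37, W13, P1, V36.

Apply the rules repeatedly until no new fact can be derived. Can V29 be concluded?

Yes

From P1 and W13, R6 gives Q4.
Q4 holds, so Q10 follows (R7).
Q10 and P1 hold, so Q17 follows (R3).
From P1 and Q17, R9 gives R34.
From R34 and Q10, R8 gives V29.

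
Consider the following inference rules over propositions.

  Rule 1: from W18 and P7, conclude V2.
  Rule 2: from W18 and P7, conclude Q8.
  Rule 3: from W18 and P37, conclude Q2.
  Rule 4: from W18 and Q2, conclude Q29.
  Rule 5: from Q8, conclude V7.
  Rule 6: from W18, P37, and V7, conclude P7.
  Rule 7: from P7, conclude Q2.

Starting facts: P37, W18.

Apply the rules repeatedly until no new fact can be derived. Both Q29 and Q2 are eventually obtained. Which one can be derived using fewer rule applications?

Q2

Q2: W18 and P37 hold, so Q2 follows (Rule 3). [1 rule application]
Q29: W18 and P37 hold, so Q2 follows (Rule 3). W18 and Q2 hold, so Q29 follows (Rule 4). [2 rule applications]
Q2 needs fewer.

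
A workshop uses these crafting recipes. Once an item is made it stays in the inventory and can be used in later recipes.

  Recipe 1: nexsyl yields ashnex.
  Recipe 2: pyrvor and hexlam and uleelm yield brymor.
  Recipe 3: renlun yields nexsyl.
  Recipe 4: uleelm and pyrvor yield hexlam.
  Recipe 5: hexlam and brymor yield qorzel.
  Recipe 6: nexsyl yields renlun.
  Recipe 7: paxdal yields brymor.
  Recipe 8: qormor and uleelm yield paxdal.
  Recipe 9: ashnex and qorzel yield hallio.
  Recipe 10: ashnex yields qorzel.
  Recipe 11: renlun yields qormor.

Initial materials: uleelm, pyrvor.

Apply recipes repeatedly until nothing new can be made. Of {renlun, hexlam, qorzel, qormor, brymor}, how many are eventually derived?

Using Recipe 4, uleelm and pyrvor make hexlam.
pyrvor and hexlam and uleelm → brymor (Recipe 2).
hexlam and brymor → qorzel (Recipe 5).
renlun would need nexsyl (Recipe 6), but nexsyl is never obtained.
hexlam: reached.
qorzel: reached.
qormor would need renlun (Recipe 11), but renlun is never obtained.
brymor: reached.
Reached: hexlam, qorzel, and brymor — 3 of the 5.

3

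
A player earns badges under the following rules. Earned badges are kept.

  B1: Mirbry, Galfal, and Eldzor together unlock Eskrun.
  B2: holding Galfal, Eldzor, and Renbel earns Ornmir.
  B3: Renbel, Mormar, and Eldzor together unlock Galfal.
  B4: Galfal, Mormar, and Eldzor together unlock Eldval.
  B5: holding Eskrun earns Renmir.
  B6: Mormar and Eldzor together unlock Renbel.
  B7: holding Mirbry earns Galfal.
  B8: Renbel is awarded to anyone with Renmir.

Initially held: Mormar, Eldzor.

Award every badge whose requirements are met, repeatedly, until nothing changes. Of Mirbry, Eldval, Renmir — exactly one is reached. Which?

Eldval

With Mormar and Eldzor, Renbel is earned (B6).
With Renbel, Mormar, and Eldzor, Galfal is earned (B3).
With Galfal, Mormar, and Eldzor, Eldval is earned (B4).
Renmir would need Eskrun (B5), but Eskrun is never earned. No rule produces Mirbry, and it is not given.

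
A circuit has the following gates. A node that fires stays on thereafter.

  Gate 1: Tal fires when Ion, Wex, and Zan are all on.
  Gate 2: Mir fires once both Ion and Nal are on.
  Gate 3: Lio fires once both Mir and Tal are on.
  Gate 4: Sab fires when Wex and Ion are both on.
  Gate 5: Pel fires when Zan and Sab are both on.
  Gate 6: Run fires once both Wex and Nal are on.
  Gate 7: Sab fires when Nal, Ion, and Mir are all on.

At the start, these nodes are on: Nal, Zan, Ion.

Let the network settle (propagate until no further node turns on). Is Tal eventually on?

Tal would need Ion, Wex, and Zan (Gate 1), but Wex never turns on.

No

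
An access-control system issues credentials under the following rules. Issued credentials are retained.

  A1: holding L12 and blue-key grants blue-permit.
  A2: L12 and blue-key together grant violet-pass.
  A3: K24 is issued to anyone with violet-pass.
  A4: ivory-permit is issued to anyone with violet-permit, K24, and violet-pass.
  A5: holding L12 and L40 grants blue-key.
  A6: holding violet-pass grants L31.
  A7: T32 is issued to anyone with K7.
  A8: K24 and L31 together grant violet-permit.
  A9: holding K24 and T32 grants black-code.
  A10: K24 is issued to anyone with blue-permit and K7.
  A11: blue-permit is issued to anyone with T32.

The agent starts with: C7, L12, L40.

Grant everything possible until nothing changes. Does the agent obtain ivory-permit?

Holding L12 and L40 grants blue-key (A5).
Holding L12 and blue-key grants violet-pass (A2).
Holding violet-pass grants K24 (A3).
Holding violet-pass grants L31 (A6).
Holding K24 and L31 grants violet-permit (A8).
Holding violet-permit, K24, and violet-pass grants ivory-permit (A4).

Yes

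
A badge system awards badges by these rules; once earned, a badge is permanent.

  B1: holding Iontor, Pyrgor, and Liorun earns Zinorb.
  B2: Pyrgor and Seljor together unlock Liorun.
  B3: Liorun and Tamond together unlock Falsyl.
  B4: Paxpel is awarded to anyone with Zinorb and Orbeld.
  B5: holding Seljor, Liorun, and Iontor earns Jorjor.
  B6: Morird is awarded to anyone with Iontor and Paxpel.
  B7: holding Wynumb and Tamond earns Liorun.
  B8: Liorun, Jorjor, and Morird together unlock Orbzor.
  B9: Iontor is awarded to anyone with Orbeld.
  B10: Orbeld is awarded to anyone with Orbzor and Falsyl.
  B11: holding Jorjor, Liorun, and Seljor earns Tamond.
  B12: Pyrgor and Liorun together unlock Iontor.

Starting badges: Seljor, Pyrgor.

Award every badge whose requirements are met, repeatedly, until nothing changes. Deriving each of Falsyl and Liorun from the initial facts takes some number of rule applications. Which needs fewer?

Liorun

Liorun: With Pyrgor and Seljor, Liorun is earned (B2). [1 rule application]
Falsyl: With Pyrgor and Seljor, Liorun is earned (B2). With Pyrgor and Liorun, Iontor is earned (B12). With Seljor, Liorun, and Iontor, Jorjor is earned (B5). With Jorjor, Liorun, and Seljor, Tamond is earned (B11). With Liorun and Tamond, Falsyl is earned (B3). [5 rule applications]
Liorun needs fewer.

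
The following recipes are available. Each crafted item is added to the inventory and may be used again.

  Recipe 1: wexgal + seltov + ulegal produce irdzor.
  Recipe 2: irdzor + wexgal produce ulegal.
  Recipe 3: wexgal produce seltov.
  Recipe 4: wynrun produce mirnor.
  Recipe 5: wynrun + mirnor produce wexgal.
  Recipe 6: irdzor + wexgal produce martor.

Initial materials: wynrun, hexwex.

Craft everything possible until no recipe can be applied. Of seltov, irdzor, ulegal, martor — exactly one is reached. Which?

seltov

wynrun → mirnor (Recipe 4).
Using Recipe 5, wynrun and mirnor make wexgal.
wexgal → seltov (Recipe 3).
martor would need irdzor and wexgal (Recipe 6), but irdzor is never obtained. irdzor would need wexgal, seltov, and ulegal (Recipe 1), but ulegal is never obtained. ulegal would need irdzor and wexgal (Recipe 2), but irdzor is never obtained.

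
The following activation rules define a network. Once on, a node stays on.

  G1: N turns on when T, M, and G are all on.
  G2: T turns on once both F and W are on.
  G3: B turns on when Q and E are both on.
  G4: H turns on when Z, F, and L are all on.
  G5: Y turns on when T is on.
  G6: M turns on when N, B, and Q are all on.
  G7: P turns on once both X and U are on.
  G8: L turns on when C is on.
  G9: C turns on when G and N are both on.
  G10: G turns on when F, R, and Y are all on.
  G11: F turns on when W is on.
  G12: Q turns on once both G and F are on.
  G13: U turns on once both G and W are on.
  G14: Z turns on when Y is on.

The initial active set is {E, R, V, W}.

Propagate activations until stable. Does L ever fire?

L would need C (G8), but C never turns on.

No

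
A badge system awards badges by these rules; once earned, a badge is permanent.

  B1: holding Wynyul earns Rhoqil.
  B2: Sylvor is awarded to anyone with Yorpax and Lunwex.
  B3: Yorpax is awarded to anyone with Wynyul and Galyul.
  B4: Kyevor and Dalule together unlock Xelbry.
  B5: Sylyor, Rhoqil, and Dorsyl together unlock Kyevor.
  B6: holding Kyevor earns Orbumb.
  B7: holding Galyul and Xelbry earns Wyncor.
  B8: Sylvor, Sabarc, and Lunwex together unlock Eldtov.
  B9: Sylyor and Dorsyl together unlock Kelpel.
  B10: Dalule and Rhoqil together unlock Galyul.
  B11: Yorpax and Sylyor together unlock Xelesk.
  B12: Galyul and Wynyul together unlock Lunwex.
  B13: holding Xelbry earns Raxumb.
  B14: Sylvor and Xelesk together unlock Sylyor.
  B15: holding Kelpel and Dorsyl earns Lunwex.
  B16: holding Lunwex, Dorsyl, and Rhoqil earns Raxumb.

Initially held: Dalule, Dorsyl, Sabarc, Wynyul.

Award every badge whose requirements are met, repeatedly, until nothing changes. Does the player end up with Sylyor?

Sylyor would need Sylvor and Xelesk (B14), but Xelesk is never earned.

No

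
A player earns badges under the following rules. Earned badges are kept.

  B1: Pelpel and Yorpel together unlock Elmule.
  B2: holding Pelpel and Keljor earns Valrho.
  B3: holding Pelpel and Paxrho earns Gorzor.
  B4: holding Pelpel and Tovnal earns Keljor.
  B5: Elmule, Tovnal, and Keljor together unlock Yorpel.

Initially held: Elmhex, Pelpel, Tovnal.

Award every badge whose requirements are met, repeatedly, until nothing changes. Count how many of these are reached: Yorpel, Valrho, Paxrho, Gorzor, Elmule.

With Pelpel and Tovnal, Keljor is earned (B4).
With Pelpel and Keljor, Valrho is earned (B2).
Yorpel would need Elmule, Tovnal, and Keljor (B5), but Elmule is never earned.
Valrho: reached.
No rule produces Paxrho, and it is not given.
Gorzor would need Pelpel and Paxrho (B3), but Paxrho is never earned.
Elmule would need Pelpel and Yorpel (B1), but Yorpel is never earned.
Reached: Valrho — 1 of the 5.

1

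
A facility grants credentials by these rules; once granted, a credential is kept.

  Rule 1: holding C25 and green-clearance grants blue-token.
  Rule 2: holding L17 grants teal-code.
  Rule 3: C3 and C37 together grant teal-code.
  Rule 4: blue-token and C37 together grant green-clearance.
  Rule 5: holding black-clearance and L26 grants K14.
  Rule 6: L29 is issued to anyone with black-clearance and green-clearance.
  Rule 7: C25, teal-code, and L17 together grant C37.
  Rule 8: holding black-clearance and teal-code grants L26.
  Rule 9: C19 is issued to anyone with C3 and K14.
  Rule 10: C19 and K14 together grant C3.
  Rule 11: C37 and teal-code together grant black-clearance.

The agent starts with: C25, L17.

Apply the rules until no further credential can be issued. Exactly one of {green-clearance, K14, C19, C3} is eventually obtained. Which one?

K14

Holding L17 grants teal-code (Rule 2).
Holding C25, teal-code, and L17 grants C37 (Rule 7).
Holding C37 and teal-code grants black-clearance (Rule 11).
Holding black-clearance and teal-code grants L26 (Rule 8).
Holding black-clearance and L26 grants K14 (Rule 5).
C19 would need C3 and K14 (Rule 9), but C3 is never granted. green-clearance would need blue-token and C37 (Rule 4), but blue-token is never granted. C3 would need C19 and K14 (Rule 10), but C19 is never granted.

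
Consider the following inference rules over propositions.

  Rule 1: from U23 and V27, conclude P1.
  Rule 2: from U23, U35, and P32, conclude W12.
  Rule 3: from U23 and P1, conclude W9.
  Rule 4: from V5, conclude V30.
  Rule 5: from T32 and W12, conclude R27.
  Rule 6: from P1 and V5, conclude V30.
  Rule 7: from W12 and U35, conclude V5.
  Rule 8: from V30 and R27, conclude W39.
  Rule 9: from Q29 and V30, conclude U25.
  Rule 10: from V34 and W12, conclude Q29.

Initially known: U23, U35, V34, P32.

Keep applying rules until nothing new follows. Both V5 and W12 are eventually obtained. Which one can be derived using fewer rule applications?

W12: U23, U35, and P32 hold, so W12 follows (Rule 2). [1 rule application]
V5: From U23, U35, and P32, Rule 2 gives W12. W12 and U35 hold, so V5 follows (Rule 7). [2 rule applications]
W12 needs fewer.

W12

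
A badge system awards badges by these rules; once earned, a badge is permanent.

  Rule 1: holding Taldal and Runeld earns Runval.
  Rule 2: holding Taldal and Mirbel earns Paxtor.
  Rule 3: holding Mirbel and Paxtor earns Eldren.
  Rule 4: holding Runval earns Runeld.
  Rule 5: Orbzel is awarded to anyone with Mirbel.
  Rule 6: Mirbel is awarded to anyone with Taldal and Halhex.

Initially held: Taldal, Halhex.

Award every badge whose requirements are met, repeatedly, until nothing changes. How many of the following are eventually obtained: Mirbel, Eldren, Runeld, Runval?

2

With Taldal and Halhex, Mirbel is earned (Rule 6).
With Taldal and Mirbel, Paxtor is earned (Rule 2).
With Mirbel and Paxtor, Eldren is earned (Rule 3).
Mirbel: reached.
Eldren: reached.
Runeld would need Runval (Rule 4), but Runval is never earned.
Runval would need Taldal and Runeld (Rule 1), but Runeld is never earned.
Reached: Mirbel and Eldren — 2 of the 4.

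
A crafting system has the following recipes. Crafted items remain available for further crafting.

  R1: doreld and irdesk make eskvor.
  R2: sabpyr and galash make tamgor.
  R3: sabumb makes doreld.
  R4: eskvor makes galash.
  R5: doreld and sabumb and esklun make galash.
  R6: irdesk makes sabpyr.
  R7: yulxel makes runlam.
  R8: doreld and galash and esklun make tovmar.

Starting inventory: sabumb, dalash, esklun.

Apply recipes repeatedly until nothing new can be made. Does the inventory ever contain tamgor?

No

tamgor would need sabpyr and galash (R2), but sabpyr is never obtained.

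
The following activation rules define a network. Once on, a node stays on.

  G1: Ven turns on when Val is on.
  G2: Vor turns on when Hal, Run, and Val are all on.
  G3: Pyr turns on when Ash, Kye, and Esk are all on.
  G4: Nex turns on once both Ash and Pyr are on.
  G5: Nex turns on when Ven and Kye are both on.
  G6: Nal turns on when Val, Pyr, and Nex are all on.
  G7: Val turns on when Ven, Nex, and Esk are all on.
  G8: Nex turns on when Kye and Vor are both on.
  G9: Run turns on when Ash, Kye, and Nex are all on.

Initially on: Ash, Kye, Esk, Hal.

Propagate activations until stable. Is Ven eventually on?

No

Ven would need Val (G1), but Val never turns on.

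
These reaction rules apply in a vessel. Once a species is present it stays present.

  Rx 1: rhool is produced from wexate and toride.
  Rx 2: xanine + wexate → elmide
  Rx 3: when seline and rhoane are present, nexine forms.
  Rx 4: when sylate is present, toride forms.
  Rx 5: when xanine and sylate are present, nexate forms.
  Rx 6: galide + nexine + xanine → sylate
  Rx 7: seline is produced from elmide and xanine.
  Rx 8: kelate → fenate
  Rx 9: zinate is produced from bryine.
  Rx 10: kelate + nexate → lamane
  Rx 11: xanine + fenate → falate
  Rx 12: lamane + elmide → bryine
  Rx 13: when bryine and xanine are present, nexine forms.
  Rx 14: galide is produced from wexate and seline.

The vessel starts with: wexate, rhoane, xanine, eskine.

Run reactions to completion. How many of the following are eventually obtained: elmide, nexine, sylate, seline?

xanine and wexate present → elmide forms (Rx 2).
elmide and xanine present → seline forms (Rx 7).
seline and rhoane present → nexine forms (Rx 3).
wexate and seline present → galide forms (Rx 14).
galide, nexine, and xanine present → sylate forms (Rx 6).
elmide: reached.
nexine: reached.
sylate: reached.
seline: reached.
All 4 are reached.

4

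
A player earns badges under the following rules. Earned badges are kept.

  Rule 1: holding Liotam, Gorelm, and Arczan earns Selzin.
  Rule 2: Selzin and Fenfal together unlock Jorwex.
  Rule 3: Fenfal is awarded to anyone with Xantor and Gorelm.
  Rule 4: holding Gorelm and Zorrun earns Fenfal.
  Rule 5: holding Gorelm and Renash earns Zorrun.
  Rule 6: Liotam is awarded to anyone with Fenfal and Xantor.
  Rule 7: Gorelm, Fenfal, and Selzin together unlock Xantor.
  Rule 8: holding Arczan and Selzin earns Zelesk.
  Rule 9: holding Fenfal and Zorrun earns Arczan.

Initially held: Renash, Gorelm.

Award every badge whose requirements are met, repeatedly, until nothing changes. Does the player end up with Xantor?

No

Xantor would need Gorelm, Fenfal, and Selzin (Rule 7), but Selzin is never earned.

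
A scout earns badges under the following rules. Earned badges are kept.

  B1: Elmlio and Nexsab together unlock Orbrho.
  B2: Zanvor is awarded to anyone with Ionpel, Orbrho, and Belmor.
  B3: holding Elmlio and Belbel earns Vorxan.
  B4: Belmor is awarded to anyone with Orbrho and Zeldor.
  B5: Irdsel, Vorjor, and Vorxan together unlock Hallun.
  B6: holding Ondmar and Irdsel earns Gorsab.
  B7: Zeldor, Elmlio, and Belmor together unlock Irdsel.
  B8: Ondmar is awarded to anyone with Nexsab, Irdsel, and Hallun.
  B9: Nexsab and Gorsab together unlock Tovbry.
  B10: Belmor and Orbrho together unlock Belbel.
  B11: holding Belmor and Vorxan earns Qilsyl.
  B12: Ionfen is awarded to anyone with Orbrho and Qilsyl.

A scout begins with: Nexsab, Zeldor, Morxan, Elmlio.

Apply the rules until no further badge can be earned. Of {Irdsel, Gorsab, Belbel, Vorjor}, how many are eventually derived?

2

With Elmlio and Nexsab, Orbrho is earned (B1).
With Orbrho and Zeldor, Belmor is earned (B4).
With Belmor and Orbrho, Belbel is earned (B10).
With Zeldor, Elmlio, and Belmor, Irdsel is earned (B7).
Irdsel: reached.
Gorsab would need Ondmar and Irdsel (B6), but Ondmar is never earned.
Belbel: reached.
No rule produces Vorjor, and it is not given.
Reached: Irdsel and Belbel — 2 of the 4.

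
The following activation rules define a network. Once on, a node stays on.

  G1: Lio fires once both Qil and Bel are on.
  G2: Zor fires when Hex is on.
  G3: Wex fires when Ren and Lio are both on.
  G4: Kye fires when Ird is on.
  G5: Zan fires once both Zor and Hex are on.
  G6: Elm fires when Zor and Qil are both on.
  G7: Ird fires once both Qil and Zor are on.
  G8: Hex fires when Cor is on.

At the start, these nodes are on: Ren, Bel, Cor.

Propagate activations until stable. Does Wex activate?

No

Wex would need Ren and Lio (G3), but Lio never turns on.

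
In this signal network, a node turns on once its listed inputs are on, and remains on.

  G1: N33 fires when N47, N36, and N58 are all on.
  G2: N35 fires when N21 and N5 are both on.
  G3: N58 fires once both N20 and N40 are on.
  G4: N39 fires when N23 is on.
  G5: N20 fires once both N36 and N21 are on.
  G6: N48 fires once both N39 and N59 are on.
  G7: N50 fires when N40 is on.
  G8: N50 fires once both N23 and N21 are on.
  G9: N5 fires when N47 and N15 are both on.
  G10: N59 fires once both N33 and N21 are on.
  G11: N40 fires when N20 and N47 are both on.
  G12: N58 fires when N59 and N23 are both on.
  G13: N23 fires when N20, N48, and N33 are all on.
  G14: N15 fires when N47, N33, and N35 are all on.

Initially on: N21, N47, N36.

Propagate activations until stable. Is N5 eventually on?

N5 would need N47 and N15 (G9), but N15 never turns on.

No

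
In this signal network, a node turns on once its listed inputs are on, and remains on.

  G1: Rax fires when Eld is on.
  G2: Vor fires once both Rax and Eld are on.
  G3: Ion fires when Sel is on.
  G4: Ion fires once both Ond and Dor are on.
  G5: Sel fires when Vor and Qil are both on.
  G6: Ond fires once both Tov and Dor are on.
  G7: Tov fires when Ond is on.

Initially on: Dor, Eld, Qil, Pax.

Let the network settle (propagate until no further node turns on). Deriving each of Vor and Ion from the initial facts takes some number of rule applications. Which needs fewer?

Vor

Vor: G1: Eld on → Rax on. G2: Rax and Eld on → Vor on. [2 rule applications]
Ion: Eld is on, so Rax fires (G1). G2: Rax and Eld on → Vor on. Vor and Qil are on, so Sel fires (G5). Sel is on, so Ion fires (G3). [4 rule applications]
Vor needs fewer.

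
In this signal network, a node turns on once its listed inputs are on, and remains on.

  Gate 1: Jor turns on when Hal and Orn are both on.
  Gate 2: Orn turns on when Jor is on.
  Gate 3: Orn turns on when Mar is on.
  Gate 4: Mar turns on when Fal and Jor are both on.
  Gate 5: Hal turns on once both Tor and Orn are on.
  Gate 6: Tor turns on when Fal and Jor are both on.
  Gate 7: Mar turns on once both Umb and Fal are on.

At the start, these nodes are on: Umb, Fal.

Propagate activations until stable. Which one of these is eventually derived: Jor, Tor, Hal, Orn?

Umb and Fal are on, so Mar turns on (Gate 7).
Gate 3: Mar on → Orn on.
Tor would need Fal and Jor (Gate 6), but Jor never turns on. Jor would need Hal and Orn (Gate 1), but Hal never turns on. Hal would need Tor and Orn (Gate 5), but Tor never turns on.

Orn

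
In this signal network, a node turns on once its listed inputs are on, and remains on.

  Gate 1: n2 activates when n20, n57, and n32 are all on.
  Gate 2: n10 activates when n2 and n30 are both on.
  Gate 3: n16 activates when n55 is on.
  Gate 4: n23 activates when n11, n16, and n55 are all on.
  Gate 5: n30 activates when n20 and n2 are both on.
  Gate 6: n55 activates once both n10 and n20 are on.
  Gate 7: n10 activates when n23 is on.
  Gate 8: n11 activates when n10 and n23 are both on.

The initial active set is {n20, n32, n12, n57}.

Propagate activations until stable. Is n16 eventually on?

Yes

n20, n57, and n32 are on, so n2 activates (Gate 1).
Gate 5: n20 and n2 on → n30 on.
Gate 2: n2 and n30 on → n10 on.
Gate 6: n10 and n20 on → n55 on.
n55 is on, so n16 activates (Gate 3).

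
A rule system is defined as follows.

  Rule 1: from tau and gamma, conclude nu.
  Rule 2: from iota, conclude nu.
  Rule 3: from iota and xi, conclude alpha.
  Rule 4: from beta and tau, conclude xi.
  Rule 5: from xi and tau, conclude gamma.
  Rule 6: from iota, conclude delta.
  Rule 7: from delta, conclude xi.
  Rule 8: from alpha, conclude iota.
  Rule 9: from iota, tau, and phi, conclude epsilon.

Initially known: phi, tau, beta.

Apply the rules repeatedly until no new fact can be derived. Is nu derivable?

From beta and tau, Rule 4 gives xi.
From xi and tau, Rule 5 gives gamma.
From tau and gamma, Rule 1 gives nu.

Yes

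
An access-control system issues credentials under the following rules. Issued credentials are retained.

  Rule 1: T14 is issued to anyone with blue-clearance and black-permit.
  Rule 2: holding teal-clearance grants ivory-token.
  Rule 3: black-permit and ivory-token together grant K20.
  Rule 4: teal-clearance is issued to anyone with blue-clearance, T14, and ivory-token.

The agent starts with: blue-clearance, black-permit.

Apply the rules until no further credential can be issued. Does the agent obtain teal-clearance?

No

teal-clearance would need blue-clearance, T14, and ivory-token (Rule 4), but ivory-token is never granted.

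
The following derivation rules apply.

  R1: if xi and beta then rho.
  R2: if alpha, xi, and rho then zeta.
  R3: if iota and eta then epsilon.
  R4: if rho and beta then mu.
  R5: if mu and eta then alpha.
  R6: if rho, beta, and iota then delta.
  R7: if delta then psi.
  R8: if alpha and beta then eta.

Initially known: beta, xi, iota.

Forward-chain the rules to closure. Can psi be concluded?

From xi and beta, R1 gives rho.
rho, beta, and iota hold, so delta follows (R6).
From delta, R7 gives psi.

Yes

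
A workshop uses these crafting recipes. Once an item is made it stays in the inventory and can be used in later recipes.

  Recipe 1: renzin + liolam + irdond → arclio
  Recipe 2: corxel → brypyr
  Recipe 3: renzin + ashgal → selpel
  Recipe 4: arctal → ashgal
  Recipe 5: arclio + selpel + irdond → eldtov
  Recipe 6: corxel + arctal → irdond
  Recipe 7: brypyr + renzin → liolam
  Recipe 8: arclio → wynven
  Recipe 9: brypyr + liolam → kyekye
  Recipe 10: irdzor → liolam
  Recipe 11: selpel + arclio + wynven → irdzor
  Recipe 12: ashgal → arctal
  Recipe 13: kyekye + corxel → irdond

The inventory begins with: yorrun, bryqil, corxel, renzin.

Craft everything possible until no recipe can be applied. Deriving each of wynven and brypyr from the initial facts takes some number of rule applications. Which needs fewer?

brypyr

brypyr: corxel → brypyr (Recipe 2). [1 rule application]
wynven: corxel → brypyr (Recipe 2). Using Recipe 7, brypyr and renzin make liolam. Using Recipe 9, brypyr and liolam make kyekye. kyekye + corxel → irdond (Recipe 13). Using Recipe 1, renzin, liolam, and irdond make arclio. arclio → wynven (Recipe 8). [6 rule applications]
brypyr needs fewer.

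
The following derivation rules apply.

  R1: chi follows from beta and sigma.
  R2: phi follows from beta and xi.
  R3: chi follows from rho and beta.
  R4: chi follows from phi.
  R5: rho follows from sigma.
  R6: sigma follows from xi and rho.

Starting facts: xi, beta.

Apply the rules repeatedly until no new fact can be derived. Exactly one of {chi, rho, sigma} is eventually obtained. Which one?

From beta and xi, R2 gives phi.
From phi, R4 gives chi.
sigma would need xi and rho (R6), but rho is never established. rho would need sigma (R5), but sigma is never established.

chi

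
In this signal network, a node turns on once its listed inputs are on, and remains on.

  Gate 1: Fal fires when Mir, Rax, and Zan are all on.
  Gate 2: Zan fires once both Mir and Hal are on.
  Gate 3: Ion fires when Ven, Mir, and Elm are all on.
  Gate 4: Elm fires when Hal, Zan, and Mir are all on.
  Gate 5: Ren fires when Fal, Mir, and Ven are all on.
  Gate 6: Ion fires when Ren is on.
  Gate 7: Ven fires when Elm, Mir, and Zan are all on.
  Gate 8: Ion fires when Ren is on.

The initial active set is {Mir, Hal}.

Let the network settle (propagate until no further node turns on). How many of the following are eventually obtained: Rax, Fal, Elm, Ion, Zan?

Gate 2: Mir and Hal on → Zan on.
Gate 4: Hal, Zan, and Mir on → Elm on.
Gate 7: Elm, Mir, and Zan on → Ven on.
Ven, Mir, and Elm are on, so Ion fires (Gate 3).
No rule produces Rax, and it is not given.
Fal would need Mir, Rax, and Zan (Gate 1), but Rax never turns on.
Elm: reached.
Ion: reached.
Zan: reached.
Reached: Elm, Ion, and Zan — 3 of the 5.

3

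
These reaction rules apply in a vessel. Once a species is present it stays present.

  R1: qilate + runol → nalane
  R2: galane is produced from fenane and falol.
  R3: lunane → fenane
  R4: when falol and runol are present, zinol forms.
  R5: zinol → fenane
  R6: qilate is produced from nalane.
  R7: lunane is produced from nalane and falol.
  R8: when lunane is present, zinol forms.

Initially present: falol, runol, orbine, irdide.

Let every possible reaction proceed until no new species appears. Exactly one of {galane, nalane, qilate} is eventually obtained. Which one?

galane

falol and runol present → zinol forms (R4).
zinol present → fenane forms (R5).
fenane and falol present → galane forms (R2).
nalane would need qilate and runol (R1), but qilate never forms. qilate would need nalane (R6), but nalane never forms.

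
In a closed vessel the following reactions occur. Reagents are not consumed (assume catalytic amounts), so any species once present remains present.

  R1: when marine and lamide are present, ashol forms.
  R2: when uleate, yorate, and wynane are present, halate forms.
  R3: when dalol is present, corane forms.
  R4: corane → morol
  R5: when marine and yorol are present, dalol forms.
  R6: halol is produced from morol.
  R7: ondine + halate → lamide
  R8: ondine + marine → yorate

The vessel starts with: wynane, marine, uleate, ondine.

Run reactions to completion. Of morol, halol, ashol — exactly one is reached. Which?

ashol

ondine and marine present → yorate forms (R8).
uleate, yorate, and wynane present → halate forms (R2).
ondine and halate present → lamide forms (R7).
marine and lamide present → ashol forms (R1).
halol would need morol (R6), but morol never forms. morol would need corane (R4), but corane never forms.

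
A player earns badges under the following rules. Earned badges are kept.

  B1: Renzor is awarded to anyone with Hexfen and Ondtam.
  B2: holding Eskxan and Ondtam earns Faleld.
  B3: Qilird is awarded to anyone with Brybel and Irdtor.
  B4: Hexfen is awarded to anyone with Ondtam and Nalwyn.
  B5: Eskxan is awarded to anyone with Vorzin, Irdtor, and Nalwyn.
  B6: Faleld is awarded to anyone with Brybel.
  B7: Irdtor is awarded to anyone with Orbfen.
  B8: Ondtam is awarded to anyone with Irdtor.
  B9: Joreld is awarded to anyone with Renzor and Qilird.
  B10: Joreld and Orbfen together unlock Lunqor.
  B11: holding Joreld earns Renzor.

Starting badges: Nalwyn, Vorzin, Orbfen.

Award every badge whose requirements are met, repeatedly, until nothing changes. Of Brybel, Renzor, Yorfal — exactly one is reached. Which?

Renzor

With Orbfen, Irdtor is earned (B7).
With Irdtor, Ondtam is earned (B8).
With Ondtam and Nalwyn, Hexfen is earned (B4).
With Hexfen and Ondtam, Renzor is earned (B1).
No rule produces Yorfal, and it is not given. No rule produces Brybel, and it is not given.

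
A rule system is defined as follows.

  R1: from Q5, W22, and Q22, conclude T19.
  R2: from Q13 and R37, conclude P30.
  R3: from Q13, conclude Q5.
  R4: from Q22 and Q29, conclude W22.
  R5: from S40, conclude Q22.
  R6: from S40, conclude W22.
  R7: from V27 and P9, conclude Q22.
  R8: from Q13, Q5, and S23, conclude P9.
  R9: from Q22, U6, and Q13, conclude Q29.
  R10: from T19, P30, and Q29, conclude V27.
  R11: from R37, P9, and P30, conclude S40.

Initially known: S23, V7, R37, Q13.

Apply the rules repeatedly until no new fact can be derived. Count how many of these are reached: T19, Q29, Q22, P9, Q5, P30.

Q13 and R37 hold, so P30 follows (R2).
From Q13, R3 gives Q5.
From Q13, Q5, and S23, R8 gives P9.
R37, P9, and P30 hold, so S40 follows (R11).
From S40, R6 gives W22.
From S40, R5 gives Q22.
From Q5, W22, and Q22, R1 gives T19.
T19: reached.
Q29 would need Q22, U6, and Q13 (R9), but U6 is never established.
Q22: reached.
P9: reached.
Q5: reached.
P30: reached.
Reached: T19, Q22, P9, Q5, and P30 — 5 of the 6.

5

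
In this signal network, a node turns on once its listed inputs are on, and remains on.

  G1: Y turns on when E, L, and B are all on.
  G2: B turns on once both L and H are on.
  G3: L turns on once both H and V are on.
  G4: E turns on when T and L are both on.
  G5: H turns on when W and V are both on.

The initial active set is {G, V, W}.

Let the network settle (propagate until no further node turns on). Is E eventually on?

No

E would need T and L (G4), but T never turns on.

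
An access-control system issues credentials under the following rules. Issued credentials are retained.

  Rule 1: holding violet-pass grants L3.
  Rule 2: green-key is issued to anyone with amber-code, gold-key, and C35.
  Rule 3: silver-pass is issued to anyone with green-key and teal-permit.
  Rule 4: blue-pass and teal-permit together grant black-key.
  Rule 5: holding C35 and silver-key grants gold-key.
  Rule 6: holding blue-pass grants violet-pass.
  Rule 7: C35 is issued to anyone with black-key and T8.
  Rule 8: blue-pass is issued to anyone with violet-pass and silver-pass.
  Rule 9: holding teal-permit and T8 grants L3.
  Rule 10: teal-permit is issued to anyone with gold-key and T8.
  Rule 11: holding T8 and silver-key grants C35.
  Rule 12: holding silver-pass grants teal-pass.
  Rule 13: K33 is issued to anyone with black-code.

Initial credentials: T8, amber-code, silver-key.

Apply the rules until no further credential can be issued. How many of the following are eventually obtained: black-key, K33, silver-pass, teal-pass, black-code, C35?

3

Holding T8 and silver-key grants C35 (Rule 11).
Holding C35 and silver-key grants gold-key (Rule 5).
Holding gold-key and T8 grants teal-permit (Rule 10).
Holding amber-code, gold-key, and C35 grants green-key (Rule 2).
Holding green-key and teal-permit grants silver-pass (Rule 3).
Holding silver-pass grants teal-pass (Rule 12).
black-key would need blue-pass and teal-permit (Rule 4), but blue-pass is never granted.
K33 would need black-code (Rule 13), but black-code is never granted.
silver-pass: reached.
teal-pass: reached.
No rule produces black-code, and it is not given.
C35: reached.
Reached: silver-pass, teal-pass, and C35 — 3 of the 6.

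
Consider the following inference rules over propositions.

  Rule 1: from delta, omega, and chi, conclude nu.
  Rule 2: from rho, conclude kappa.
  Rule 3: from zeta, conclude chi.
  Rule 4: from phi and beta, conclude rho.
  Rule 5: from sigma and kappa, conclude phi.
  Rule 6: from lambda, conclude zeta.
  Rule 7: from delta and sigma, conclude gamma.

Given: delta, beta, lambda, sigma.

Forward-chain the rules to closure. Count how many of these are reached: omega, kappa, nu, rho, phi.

0

No rule produces omega, and it is not given.
kappa would need rho (Rule 2), but rho is never established.
nu would need delta, omega, and chi (Rule 1), but omega is never established.
rho would need phi and beta (Rule 4), but phi is never established.
phi would need sigma and kappa (Rule 5), but kappa is never established.
None of the 5 are reached.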